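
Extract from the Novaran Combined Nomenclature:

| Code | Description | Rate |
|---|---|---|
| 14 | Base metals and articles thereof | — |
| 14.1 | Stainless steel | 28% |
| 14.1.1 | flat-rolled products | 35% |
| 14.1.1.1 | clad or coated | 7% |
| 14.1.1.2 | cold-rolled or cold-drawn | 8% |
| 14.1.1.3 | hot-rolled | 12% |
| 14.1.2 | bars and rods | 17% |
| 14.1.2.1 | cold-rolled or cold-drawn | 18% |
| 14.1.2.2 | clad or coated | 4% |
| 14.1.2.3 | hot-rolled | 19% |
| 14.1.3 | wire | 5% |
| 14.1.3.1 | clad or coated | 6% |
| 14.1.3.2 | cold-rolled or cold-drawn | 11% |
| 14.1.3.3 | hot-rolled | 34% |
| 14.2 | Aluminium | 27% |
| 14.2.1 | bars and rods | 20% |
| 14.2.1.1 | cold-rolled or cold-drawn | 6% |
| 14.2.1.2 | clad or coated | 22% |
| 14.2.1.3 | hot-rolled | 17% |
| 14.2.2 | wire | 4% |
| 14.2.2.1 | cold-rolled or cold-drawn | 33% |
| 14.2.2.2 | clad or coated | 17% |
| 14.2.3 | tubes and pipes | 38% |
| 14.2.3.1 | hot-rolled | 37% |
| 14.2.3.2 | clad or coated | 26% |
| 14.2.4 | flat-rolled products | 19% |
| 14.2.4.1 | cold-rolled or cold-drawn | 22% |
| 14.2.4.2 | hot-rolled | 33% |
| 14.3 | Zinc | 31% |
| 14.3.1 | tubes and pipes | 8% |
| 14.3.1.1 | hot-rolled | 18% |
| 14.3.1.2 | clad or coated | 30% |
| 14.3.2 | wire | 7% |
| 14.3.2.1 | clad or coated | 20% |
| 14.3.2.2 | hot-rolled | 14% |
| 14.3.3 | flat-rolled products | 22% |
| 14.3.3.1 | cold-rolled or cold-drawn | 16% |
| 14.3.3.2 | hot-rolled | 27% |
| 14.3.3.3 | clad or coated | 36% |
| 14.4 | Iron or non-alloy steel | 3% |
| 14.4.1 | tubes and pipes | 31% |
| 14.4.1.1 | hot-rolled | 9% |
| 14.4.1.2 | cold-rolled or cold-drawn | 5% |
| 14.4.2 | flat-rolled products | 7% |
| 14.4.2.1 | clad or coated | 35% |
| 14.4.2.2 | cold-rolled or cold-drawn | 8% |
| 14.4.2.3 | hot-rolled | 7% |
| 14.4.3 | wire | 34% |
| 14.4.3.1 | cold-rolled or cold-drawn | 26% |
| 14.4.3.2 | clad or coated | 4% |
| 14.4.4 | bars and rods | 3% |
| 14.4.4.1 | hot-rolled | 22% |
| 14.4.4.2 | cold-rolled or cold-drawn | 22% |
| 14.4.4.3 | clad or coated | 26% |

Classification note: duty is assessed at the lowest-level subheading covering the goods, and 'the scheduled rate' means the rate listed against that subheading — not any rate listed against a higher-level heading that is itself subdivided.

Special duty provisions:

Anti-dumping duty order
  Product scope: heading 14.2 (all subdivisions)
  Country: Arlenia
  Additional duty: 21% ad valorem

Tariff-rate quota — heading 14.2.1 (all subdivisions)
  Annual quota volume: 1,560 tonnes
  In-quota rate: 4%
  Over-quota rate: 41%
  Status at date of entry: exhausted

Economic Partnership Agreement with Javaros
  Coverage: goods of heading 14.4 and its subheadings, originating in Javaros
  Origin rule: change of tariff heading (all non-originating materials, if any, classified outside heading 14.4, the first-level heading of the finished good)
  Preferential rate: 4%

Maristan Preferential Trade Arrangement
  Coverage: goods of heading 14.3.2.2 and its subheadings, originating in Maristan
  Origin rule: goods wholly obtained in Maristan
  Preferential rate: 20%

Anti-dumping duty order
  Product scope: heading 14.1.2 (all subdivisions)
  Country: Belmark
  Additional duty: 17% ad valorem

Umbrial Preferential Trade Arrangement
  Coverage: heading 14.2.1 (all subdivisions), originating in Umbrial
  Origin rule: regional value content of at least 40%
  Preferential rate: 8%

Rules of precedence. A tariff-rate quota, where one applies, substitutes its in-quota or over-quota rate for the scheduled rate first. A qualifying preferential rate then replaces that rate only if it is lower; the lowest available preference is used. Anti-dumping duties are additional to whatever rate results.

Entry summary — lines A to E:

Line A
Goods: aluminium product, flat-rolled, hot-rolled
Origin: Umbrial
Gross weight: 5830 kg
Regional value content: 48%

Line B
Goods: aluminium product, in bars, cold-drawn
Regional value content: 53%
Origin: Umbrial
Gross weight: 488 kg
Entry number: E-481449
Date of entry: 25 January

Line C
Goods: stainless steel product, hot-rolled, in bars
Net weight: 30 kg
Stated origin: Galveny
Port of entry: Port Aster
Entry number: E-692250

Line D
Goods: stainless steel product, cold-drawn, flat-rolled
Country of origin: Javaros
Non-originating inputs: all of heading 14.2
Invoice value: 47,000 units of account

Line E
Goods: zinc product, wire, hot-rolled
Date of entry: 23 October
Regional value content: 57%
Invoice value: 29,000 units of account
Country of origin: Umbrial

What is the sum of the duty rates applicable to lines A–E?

82%

Line A: aluminium → 14.2; flat-rolled → 14.2.4; hot-rolled → 14.2.4.2. Scheduled 33%. Umbrial agreement on 14.2.1: 14.2.4.2 not covered. → 33%.
Line B: aluminium → 14.2; in bars → 14.2.1; cold-drawn → 14.2.1.1. Scheduled 6%. quota on 14.2.1 exhausted → over-quota 41%; Umbrial agreement on 14.2.1: RVC ≥ 40% → 8% available; preferential 8%. → 8%.
Line C: stainless steel → 14.1; in bars → 14.1.2; hot-rolled → 14.1.2.3. Scheduled 19%. No special measure applies. → 19%.
Line D: stainless steel → 14.1; flat-rolled → 14.1.1; cold-drawn → 14.1.1.2. Scheduled 8%. Javaros agreement on 14.4: 14.1.1.2 not covered. → 8%.
Line E: zinc → 14.3; wire → 14.3.2; hot-rolled → 14.3.2.2. Scheduled 14%. Umbrial agreement on 14.2.1: 14.3.2.2 not covered. → 14%.
Sum: 33% + 8% + 19% + 8% + 14% = 82%.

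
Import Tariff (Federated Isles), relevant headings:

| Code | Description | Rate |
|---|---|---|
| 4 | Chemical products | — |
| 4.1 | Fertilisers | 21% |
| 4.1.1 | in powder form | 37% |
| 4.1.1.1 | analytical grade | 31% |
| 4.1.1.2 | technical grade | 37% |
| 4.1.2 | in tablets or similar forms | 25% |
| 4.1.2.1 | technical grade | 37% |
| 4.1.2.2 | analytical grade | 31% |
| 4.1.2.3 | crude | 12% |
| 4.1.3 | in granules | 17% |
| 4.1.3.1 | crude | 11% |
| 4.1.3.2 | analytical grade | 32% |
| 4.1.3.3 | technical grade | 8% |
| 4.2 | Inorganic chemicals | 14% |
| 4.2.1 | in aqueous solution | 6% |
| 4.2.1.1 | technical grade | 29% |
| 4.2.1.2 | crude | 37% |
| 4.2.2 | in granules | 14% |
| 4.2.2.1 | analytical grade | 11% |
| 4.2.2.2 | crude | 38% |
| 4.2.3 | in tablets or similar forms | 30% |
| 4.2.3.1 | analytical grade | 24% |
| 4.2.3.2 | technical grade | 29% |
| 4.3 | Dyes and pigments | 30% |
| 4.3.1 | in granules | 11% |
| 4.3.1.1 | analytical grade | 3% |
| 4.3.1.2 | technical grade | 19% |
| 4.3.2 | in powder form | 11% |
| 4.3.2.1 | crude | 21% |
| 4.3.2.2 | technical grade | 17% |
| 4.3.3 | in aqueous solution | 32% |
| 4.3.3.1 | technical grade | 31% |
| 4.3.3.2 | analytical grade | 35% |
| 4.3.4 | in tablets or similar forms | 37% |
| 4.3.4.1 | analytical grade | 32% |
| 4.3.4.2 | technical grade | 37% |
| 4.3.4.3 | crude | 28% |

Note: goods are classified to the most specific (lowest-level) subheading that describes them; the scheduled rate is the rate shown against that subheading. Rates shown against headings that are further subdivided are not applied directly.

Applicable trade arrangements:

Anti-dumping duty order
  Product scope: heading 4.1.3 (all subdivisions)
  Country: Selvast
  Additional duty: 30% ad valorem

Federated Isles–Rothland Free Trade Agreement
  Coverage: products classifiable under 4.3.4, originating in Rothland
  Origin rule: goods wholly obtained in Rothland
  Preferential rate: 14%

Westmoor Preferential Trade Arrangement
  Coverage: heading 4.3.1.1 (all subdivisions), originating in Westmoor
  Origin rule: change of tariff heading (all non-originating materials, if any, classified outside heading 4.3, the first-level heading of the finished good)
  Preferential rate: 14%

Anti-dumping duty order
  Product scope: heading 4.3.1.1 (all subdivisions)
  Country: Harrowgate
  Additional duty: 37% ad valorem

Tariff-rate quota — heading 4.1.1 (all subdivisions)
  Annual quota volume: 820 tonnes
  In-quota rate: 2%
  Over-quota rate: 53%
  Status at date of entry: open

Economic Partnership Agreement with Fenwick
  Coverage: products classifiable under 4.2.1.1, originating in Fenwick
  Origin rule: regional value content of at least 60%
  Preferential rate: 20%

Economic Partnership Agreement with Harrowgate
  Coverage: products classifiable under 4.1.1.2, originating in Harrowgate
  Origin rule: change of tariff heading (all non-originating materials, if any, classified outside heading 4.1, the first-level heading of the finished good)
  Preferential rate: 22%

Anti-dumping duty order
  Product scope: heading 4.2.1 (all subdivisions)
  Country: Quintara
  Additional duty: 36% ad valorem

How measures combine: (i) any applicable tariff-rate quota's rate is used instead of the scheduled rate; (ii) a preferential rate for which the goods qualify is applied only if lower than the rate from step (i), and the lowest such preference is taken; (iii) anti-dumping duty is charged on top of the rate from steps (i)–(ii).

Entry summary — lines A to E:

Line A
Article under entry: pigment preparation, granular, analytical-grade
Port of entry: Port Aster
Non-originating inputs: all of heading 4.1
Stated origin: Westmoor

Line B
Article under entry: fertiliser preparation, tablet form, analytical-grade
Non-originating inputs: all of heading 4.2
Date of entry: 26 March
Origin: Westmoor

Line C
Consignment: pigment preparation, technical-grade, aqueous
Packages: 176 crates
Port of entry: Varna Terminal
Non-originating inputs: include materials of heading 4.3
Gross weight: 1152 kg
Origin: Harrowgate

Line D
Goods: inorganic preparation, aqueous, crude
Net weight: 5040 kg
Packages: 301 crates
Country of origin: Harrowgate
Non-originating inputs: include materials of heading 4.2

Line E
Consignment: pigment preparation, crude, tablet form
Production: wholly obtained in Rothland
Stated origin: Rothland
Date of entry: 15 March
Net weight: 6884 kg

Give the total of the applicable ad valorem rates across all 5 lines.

Line A: pigment → 4.3; granular → 4.3.1; analytical-grade → 4.3.1.1. Scheduled 3%. Westmoor agreement on 4.3.1.1: CTH met → 14% available; preference 14% not lower than 3% → no reduction. → 3%.
Line B: fertiliser → 4.1; tablet form → 4.1.2; analytical-grade → 4.1.2.2. Scheduled 31%. Westmoor agreement on 4.3.1.1: 4.1.2.2 not covered. → 31%.
Line C: pigment → 4.3; aqueous → 4.3.3; technical-grade → 4.3.3.1. Scheduled 31%. Harrowgate agreement on 4.1.1.2: 4.3.3.1 not covered. → 31%.
Line D: inorganic → 4.2; aqueous → 4.2.1; crude → 4.2.1.2. Scheduled 37%. Harrowgate agreement on 4.1.1.2: 4.2.1.2 not covered. → 37%.
Line E: pigment → 4.3; tablet form → 4.3.4; crude → 4.3.4.3. Scheduled 28%. Rothland agreement on 4.3.4: wholly obtained → 14% available; preferential 14%. → 14%.
Sum: 3% + 31% + 31% + 37% + 14% = 116%.

116%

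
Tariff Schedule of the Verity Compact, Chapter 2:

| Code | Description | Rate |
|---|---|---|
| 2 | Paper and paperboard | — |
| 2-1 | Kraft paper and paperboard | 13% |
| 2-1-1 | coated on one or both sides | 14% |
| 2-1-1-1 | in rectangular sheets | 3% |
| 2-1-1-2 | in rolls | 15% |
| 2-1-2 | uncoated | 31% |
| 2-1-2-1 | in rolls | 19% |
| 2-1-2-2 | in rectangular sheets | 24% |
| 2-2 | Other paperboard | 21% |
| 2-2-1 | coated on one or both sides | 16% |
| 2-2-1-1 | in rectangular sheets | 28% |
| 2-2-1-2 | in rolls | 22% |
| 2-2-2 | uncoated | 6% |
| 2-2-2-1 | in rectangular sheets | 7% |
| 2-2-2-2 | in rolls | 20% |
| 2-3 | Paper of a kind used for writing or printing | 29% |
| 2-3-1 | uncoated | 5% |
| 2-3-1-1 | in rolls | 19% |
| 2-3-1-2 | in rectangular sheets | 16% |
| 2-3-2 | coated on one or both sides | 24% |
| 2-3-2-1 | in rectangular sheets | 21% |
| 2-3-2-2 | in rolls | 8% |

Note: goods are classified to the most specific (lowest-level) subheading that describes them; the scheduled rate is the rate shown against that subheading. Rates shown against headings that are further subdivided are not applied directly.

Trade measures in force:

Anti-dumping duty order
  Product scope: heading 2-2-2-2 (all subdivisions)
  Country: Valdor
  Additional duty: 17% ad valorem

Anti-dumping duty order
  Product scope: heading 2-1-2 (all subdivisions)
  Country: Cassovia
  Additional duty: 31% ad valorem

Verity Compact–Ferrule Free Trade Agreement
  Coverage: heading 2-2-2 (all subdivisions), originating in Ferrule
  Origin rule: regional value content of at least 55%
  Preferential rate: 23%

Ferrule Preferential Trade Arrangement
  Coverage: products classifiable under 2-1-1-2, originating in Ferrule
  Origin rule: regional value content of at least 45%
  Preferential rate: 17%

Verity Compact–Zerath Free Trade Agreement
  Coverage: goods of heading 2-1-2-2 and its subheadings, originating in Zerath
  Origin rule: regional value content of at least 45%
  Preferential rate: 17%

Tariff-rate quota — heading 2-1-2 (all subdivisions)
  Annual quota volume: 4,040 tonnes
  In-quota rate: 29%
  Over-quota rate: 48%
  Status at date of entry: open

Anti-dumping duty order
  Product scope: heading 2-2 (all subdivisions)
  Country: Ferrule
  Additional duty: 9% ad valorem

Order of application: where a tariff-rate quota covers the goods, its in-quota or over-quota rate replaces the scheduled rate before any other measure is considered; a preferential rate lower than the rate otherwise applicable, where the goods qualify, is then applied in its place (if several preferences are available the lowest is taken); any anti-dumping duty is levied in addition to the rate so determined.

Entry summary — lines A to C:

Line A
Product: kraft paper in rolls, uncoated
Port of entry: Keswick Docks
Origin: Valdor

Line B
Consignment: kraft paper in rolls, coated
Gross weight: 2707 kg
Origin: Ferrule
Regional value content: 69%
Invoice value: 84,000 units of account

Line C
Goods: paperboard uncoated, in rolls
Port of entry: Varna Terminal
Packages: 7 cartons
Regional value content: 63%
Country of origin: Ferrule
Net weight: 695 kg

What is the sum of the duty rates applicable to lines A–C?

Line A: kraft paper → 2-1; uncoated → 2-1-2; in rolls → 2-1-2-1. Scheduled 19%. quota on 2-1-2 open → in-quota 29%. → 29%.
Line B: kraft paper → 2-1; coated → 2-1-1; in rolls → 2-1-1-2. Scheduled 15%. Ferrule agreement on 2-2-2: 2-1-1-2 not covered; Ferrule agreement on 2-1-1-2: RVC ≥ 45% → 17% available; preference 17% not lower than 15% → no reduction. → 15%.
Line C: paperboard → 2-2; uncoated → 2-2-2; in rolls → 2-2-2-2. Scheduled 20%. Ferrule agreement on 2-2-2: RVC ≥ 55% → 23% available; Ferrule agreement on 2-1-1-2: 2-2-2-2 not covered; preference 23% not lower than 20% → no reduction; anti-dumping (Ferrule, 2-2): +9%; total 20% + 9% = 29%. → 29%.
Sum: 29% + 15% + 29% = 73%.

73%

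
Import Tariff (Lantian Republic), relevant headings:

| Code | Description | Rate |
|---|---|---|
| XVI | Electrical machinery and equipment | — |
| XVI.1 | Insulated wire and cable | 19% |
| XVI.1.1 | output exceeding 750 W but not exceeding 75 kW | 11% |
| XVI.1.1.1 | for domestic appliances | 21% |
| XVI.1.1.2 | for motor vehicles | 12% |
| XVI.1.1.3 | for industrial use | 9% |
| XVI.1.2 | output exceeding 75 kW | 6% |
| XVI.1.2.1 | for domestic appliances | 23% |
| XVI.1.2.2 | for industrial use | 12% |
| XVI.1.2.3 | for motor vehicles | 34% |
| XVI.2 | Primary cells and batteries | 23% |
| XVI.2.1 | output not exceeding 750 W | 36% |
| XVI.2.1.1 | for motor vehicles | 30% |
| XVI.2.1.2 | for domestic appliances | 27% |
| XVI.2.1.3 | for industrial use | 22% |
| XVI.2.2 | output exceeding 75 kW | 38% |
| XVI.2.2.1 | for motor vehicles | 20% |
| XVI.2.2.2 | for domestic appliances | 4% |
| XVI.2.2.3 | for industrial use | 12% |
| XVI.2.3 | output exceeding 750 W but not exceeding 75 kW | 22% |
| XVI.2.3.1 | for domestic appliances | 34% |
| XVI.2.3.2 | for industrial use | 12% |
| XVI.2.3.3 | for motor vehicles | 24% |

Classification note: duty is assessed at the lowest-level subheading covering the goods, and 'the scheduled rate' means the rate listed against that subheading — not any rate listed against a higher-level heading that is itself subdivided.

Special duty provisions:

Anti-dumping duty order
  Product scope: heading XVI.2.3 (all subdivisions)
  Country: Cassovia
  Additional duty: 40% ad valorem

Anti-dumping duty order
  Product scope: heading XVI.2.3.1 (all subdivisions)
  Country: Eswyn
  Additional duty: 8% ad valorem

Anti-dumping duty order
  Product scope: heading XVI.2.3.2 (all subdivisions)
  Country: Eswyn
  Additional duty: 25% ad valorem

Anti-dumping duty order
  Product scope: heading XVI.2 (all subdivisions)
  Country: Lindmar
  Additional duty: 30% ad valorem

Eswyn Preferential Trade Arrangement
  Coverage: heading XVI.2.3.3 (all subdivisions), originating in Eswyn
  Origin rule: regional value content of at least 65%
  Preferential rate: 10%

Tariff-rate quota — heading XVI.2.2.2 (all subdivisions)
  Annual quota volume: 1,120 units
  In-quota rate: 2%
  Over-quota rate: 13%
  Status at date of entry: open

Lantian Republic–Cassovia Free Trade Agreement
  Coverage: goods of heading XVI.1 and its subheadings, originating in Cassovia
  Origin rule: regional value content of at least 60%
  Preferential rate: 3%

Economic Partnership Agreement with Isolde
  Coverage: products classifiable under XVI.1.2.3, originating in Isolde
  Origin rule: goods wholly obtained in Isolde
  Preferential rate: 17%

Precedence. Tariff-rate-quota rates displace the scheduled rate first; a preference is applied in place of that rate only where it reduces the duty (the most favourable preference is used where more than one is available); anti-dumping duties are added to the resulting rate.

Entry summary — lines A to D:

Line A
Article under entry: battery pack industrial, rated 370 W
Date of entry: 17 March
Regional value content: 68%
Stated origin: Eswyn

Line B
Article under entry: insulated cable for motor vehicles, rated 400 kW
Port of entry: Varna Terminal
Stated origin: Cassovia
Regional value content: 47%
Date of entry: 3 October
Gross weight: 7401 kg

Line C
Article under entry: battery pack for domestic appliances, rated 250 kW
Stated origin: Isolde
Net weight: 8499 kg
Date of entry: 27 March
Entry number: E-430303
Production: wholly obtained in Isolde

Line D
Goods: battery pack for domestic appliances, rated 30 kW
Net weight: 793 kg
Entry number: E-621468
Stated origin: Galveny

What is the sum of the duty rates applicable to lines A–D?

92%

Line A: battery pack → XVI.2; rated 370 W → XVI.2.1; industrial → XVI.2.1.3. Scheduled 22%. Eswyn agreement on XVI.2.3.3: XVI.2.1.3 not covered. → 22%.
Line B: insulated cable → XVI.1; rated 400 kW → XVI.1.2; for motor vehicles → XVI.1.2.3. Scheduled 34%. Cassovia agreement on XVI.1: RVC < 60%. → 34%.
Line C: battery pack → XVI.2; rated 250 kW → XVI.2.2; for domestic appliances → XVI.2.2.2. Scheduled 4%. quota on XVI.2.2.2 open → in-quota 2%; Isolde agreement on XVI.1.2.3: XVI.2.2.2 not covered. → 2%.
Line D: battery pack → XVI.2; rated 30 kW → XVI.2.3; for domestic appliances → XVI.2.3.1. Scheduled 34%. No special measure applies. → 34%.
Sum: 22% + 34% + 2% + 34% = 92%.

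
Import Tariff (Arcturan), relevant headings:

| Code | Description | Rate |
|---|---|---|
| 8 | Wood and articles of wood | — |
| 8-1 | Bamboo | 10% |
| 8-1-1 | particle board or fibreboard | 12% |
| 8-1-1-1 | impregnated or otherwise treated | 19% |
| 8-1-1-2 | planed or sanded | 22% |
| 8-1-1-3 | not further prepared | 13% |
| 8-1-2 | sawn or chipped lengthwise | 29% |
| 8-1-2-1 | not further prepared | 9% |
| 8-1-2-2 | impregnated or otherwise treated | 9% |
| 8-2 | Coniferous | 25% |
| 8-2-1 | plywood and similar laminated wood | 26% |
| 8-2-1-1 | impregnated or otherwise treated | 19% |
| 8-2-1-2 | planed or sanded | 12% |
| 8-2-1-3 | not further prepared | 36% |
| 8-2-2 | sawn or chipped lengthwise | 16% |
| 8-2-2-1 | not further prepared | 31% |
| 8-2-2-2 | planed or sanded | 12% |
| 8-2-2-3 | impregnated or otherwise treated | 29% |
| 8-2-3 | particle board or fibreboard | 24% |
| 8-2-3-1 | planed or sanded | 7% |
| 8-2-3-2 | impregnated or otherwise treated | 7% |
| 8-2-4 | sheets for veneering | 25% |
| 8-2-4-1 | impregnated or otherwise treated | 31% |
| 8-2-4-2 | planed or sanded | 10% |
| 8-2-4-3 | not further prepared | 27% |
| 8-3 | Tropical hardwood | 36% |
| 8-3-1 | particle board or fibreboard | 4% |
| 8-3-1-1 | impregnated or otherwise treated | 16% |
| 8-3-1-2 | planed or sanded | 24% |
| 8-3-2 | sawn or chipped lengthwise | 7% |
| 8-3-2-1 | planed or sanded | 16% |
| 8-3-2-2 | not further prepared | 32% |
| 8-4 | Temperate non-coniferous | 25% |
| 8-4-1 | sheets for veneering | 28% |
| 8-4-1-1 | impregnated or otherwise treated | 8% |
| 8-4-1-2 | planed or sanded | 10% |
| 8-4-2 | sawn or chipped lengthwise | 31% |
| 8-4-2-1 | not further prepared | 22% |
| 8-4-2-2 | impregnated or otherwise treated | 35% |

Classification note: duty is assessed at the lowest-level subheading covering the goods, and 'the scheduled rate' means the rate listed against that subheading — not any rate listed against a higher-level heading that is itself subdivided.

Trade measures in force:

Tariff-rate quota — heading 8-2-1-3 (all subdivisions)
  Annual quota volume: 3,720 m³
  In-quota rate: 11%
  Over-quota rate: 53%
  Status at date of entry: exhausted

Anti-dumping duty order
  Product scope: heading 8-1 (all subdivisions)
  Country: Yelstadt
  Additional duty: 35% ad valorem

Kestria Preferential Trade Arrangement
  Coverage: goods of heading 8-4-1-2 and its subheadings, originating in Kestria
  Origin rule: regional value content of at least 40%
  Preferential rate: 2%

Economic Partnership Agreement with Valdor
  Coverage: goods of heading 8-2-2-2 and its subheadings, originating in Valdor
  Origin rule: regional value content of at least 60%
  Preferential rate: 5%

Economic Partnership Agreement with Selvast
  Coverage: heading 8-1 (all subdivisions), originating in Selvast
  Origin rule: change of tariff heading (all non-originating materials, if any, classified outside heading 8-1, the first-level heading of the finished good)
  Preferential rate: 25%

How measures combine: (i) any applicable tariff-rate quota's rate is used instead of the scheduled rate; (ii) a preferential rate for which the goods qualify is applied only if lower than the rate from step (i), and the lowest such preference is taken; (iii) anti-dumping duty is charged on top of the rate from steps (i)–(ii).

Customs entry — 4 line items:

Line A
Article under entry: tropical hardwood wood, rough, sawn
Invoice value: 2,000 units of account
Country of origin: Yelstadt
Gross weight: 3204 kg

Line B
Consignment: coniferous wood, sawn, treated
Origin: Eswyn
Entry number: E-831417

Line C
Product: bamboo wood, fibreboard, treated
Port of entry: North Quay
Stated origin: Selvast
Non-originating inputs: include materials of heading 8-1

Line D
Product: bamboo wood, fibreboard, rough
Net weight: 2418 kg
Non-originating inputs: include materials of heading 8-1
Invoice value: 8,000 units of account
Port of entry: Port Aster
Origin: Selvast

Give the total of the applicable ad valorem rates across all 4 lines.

93%

Line A: tropical hardwood → 8-3; sawn → 8-3-2; rough → 8-3-2-2. Scheduled 32%. No special measure applies. → 32%.
Line B: coniferous → 8-2; sawn → 8-2-2; treated → 8-2-2-3. Scheduled 29%. No special measure applies. → 29%.
Line C: bamboo → 8-1; fibreboard → 8-1-1; treated → 8-1-1-1. Scheduled 19%. Selvast agreement on 8-1: CTH not met. → 19%.
Line D: bamboo → 8-1; fibreboard → 8-1-1; rough → 8-1-1-3. Scheduled 13%. Selvast agreement on 8-1: CTH not met. → 13%.
Sum: 32% + 29% + 19% + 13% = 93%.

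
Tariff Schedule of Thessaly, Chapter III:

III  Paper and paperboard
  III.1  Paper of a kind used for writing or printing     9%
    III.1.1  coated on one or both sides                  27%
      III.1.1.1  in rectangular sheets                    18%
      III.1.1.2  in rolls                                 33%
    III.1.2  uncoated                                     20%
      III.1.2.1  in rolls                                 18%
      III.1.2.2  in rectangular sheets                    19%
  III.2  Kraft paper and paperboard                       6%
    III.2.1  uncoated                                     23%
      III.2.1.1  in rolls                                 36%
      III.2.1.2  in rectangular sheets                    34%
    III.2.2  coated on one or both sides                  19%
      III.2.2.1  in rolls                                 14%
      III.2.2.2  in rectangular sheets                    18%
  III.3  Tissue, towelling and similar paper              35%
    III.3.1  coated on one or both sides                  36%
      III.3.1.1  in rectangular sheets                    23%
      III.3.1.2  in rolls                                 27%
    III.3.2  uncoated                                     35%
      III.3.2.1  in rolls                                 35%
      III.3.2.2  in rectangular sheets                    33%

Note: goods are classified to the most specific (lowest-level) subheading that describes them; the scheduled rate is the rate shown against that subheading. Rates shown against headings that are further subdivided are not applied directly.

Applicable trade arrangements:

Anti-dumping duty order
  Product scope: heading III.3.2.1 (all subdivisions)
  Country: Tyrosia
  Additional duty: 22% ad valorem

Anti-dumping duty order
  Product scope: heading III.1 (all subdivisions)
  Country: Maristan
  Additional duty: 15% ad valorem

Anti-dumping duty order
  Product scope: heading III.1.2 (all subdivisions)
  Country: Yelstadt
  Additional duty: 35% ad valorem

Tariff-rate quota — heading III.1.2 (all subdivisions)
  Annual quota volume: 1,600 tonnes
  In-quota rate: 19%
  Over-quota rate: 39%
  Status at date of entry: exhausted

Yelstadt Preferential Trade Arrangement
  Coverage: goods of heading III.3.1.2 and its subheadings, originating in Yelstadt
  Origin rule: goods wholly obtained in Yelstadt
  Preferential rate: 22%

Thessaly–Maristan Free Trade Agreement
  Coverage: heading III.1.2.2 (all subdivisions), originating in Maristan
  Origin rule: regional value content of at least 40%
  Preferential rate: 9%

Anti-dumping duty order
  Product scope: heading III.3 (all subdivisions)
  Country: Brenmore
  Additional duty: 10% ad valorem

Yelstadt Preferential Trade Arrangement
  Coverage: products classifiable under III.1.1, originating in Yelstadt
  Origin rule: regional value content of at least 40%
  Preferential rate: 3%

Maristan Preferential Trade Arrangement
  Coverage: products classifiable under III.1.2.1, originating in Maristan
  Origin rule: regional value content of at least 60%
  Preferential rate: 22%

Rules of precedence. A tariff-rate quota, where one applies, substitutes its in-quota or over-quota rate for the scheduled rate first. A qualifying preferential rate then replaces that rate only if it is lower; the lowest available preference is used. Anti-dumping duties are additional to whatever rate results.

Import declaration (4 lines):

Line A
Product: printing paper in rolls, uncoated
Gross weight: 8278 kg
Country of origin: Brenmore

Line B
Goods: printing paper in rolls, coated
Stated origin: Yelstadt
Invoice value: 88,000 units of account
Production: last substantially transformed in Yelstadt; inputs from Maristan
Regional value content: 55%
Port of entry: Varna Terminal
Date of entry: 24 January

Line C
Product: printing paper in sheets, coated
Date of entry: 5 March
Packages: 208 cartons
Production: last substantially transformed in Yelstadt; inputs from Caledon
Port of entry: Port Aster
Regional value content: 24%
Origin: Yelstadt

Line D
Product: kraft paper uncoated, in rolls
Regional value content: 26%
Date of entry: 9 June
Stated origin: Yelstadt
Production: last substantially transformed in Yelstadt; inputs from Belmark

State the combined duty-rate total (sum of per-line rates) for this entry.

Line A: printing paper → III.1; uncoated → III.1.2; in rolls → III.1.2.1. Scheduled 18%. quota on III.1.2 exhausted → over-quota 39%. → 39%.
Line B: printing paper → III.1; coated → III.1.1; in rolls → III.1.1.2. Scheduled 33%. Yelstadt agreement on III.3.1.2: III.1.1.2 not covered; Yelstadt agreement on III.1.1: RVC ≥ 40% → 3% available; preferential 3%. → 3%.
Line C: printing paper → III.1; coated → III.1.1; in sheets → III.1.1.1. Scheduled 18%. Yelstadt agreement on III.3.1.2: III.1.1.1 not covered; Yelstadt agreement on III.1.1: RVC < 40%. → 18%.
Line D: kraft paper → III.2; uncoated → III.2.1; in rolls → III.2.1.1. Scheduled 36%. Yelstadt agreement on III.3.1.2: III.2.1.1 not covered; Yelstadt agreement on III.1.1: III.2.1.1 not covered. → 36%.
Sum: 39% + 3% + 18% + 36% = 96%.

96%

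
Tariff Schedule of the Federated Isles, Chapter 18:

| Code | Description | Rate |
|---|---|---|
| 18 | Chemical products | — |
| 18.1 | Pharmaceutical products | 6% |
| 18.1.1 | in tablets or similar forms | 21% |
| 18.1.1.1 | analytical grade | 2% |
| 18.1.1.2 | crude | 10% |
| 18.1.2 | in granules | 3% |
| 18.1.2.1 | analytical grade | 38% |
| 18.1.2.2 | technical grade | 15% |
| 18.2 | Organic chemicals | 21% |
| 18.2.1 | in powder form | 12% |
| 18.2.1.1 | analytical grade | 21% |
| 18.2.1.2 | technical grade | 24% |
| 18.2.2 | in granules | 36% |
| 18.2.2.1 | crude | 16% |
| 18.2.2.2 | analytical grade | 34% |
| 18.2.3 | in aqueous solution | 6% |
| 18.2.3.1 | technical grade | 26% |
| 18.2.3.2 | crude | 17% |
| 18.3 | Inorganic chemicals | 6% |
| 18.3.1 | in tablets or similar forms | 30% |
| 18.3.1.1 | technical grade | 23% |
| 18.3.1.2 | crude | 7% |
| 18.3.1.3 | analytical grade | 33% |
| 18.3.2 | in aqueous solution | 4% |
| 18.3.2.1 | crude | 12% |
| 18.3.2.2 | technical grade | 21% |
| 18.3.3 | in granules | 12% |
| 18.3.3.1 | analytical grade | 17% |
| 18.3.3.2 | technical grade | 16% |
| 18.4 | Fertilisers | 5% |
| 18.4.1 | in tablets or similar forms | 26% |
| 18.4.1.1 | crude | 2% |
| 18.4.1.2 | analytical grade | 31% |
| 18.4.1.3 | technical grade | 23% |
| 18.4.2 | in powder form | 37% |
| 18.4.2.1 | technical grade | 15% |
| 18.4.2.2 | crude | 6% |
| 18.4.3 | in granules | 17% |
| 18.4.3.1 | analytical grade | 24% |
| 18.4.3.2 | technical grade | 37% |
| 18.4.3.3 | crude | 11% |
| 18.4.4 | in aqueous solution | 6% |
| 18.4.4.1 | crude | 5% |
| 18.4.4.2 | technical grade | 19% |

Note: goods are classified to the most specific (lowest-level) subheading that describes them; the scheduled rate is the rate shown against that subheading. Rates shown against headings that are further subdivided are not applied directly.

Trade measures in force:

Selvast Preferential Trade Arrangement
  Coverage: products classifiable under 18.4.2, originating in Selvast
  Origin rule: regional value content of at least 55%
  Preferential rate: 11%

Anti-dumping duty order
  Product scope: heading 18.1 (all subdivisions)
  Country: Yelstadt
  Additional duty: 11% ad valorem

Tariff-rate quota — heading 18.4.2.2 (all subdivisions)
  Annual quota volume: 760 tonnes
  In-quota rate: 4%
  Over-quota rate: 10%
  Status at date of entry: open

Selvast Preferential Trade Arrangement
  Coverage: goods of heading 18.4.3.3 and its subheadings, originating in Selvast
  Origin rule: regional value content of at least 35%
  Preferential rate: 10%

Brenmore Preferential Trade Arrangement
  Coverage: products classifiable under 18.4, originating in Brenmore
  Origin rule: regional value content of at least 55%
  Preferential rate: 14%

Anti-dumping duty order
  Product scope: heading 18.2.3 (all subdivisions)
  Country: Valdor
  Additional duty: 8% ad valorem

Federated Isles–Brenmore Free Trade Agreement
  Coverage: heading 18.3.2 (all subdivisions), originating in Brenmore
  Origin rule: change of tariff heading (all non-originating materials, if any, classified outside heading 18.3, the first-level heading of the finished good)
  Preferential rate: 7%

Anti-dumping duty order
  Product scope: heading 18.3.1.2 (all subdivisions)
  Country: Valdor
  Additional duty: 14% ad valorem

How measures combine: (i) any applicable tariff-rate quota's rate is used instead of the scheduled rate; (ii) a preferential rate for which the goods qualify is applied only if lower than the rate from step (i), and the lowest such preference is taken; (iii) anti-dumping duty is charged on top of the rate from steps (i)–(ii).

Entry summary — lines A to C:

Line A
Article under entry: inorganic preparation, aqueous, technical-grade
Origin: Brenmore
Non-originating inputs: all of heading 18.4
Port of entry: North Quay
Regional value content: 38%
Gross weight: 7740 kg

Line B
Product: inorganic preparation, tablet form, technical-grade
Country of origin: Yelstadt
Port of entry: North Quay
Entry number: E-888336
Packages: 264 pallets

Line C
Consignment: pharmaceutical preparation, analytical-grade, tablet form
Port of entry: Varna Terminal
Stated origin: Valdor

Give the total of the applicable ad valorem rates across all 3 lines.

32%

Line A: inorganic → 18.3; aqueous → 18.3.2; technical-grade → 18.3.2.2. Scheduled 21%. Brenmore agreement on 18.4: 18.3.2.2 not covered; Brenmore agreement on 18.3.2: CTH met → 7% available; preferential 7%. → 7%.
Line B: inorganic → 18.3; tablet form → 18.3.1; technical-grade → 18.3.1.1. Scheduled 23%. No special measure applies. → 23%.
Line C: pharmaceutical → 18.1; tablet form → 18.1.1; analytical-grade → 18.1.1.1. Scheduled 2%. No special measure applies. → 2%.
Sum: 7% + 23% + 2% = 32%.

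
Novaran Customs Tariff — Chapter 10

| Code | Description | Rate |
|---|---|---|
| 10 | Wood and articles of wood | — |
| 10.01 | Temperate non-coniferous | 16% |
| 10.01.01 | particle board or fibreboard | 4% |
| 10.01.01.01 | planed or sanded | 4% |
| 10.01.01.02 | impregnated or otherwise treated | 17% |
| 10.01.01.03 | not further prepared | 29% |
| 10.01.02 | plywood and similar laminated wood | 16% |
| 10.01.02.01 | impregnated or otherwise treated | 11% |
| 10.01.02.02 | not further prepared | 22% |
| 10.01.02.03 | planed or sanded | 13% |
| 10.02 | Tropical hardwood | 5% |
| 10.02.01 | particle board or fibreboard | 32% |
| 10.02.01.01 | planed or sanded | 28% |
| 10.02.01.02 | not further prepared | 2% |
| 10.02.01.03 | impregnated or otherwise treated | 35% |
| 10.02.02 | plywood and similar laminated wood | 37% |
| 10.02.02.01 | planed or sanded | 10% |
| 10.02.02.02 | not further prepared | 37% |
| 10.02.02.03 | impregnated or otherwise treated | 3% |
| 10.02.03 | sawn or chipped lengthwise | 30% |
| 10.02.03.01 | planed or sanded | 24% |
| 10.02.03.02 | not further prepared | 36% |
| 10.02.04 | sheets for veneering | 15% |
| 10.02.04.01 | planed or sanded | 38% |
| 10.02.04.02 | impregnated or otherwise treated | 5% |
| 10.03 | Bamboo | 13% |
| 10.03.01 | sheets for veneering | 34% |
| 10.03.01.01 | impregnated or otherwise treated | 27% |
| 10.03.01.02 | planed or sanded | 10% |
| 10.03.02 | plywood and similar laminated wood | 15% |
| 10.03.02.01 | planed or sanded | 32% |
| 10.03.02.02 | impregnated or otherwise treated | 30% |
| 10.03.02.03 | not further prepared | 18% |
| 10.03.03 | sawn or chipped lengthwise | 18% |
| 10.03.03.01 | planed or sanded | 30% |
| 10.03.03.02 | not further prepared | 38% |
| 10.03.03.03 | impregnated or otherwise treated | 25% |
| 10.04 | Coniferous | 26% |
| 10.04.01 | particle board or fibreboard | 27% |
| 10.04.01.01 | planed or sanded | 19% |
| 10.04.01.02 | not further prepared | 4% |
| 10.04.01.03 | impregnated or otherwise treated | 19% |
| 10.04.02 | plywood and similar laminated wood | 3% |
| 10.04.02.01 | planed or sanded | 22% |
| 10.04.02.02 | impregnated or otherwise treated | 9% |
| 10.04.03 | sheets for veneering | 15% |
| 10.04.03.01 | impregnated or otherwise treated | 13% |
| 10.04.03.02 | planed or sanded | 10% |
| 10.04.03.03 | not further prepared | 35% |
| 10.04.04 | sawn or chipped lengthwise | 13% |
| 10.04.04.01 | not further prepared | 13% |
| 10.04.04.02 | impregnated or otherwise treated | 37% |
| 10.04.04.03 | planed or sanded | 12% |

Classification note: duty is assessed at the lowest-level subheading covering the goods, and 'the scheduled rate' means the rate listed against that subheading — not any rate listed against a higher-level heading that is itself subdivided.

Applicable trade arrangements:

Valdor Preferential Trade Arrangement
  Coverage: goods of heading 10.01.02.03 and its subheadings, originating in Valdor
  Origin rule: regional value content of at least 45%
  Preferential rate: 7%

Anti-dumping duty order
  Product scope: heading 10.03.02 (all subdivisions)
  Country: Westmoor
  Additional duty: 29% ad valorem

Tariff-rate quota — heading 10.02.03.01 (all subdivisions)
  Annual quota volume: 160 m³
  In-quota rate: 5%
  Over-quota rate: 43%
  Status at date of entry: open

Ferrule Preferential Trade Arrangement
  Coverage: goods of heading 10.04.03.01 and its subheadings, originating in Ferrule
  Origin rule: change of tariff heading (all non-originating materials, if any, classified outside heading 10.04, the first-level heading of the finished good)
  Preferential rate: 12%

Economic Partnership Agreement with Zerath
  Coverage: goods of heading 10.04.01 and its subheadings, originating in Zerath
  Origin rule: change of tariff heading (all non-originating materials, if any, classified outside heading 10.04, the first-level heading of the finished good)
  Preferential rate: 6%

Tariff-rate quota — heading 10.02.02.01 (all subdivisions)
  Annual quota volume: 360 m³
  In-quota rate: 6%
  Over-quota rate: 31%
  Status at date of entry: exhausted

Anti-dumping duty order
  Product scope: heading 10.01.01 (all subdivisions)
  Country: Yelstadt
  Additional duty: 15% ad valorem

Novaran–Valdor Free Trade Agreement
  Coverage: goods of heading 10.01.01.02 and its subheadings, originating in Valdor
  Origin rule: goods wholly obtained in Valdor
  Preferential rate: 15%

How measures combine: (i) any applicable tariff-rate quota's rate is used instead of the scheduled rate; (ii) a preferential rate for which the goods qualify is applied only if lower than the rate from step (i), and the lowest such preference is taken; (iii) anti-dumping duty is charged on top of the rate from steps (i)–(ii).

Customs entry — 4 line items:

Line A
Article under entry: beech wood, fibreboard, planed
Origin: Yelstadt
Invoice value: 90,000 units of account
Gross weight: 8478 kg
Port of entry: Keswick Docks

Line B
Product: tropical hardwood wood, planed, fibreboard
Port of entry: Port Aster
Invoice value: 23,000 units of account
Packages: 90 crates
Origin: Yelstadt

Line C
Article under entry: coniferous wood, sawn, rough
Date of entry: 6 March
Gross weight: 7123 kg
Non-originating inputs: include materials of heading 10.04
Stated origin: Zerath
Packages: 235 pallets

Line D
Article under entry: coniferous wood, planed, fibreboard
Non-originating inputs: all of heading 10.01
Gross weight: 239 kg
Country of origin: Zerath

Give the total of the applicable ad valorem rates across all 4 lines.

66%

Line A: beech → 10.01; fibreboard → 10.01.01; planed → 10.01.01.01. Scheduled 4%. anti-dumping (Yelstadt, 10.01.01): +15%; total 4% + 15% = 19%. → 19%.
Line B: tropical hardwood → 10.02; fibreboard → 10.02.01; planed → 10.02.01.01. Scheduled 28%. No special measure applies. → 28%.
Line C: coniferous → 10.04; sawn → 10.04.04; rough → 10.04.04.01. Scheduled 13%. Zerath agreement on 10.04.01: 10.04.04.01 not covered. → 13%.
Line D: coniferous → 10.04; fibreboard → 10.04.01; planed → 10.04.01.01. Scheduled 19%. Zerath agreement on 10.04.01: CTH met → 6% available; preferential 6%. → 6%.
Sum: 19% + 28% + 13% + 6% = 66%.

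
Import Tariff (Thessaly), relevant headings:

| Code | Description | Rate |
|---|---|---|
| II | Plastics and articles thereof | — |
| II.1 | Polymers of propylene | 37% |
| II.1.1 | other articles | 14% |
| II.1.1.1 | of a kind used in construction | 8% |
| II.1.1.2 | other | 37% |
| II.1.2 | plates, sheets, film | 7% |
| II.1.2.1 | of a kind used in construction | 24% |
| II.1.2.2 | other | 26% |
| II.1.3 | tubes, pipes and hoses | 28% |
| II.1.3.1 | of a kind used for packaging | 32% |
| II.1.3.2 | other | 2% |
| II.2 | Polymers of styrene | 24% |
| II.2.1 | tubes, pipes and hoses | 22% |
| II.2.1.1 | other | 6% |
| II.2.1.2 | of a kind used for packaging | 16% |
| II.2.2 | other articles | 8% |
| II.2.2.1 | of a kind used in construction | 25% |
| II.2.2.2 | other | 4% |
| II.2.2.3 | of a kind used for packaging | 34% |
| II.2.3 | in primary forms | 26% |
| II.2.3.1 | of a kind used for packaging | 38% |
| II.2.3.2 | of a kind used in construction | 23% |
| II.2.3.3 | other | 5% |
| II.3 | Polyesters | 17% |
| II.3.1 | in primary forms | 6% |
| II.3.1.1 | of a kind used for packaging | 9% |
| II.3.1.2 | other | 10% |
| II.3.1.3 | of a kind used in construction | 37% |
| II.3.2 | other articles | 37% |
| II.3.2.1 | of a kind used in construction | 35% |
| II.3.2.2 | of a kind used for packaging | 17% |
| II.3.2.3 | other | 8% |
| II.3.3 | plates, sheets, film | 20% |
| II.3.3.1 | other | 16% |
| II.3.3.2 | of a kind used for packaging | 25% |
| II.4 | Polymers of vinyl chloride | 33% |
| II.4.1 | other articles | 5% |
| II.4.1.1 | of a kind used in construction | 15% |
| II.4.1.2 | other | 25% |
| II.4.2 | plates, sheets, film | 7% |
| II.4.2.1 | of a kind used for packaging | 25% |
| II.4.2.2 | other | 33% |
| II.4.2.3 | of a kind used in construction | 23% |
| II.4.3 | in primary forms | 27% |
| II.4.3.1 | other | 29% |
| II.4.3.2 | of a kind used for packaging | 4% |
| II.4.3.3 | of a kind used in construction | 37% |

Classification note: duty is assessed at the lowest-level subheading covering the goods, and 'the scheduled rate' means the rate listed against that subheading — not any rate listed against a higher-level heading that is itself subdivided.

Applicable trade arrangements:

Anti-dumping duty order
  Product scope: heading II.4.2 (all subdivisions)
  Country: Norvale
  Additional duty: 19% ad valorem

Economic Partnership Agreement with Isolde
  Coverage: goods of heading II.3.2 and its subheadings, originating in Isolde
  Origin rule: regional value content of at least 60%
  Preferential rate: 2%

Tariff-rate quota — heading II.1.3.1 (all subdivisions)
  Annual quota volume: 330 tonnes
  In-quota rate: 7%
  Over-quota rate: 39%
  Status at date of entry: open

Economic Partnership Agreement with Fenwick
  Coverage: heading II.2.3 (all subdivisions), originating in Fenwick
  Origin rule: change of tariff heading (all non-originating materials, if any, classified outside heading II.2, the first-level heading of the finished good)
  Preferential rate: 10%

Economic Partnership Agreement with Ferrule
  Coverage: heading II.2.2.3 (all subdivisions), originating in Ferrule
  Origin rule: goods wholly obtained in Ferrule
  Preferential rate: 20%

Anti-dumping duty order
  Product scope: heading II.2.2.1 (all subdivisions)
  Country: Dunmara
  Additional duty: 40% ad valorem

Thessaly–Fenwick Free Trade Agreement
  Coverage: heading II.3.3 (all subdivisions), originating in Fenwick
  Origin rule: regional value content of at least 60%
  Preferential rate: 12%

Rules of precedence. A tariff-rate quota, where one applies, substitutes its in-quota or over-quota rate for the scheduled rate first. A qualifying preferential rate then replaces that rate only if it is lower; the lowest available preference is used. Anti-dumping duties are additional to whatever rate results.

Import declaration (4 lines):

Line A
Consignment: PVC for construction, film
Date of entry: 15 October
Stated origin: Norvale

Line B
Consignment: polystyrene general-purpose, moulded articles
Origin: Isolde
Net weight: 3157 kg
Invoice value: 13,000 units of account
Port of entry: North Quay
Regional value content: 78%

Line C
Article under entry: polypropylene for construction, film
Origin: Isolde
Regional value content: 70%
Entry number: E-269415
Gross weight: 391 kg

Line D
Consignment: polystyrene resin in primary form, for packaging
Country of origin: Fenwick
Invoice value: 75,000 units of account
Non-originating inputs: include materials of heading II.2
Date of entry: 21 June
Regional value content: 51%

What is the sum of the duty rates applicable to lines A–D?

108%

Line A: PVC → II.4; film → II.4.2; for construction → II.4.2.3. Scheduled 23%. anti-dumping (Norvale, II.4.2): +19%; total 23% + 19% = 42%. → 42%.
Line B: polystyrene → II.2; moulded articles → II.2.2; general-purpose → II.2.2.2. Scheduled 4%. Isolde agreement on II.3.2: II.2.2.2 not covered. → 4%.
Line C: polypropylene → II.1; film → II.1.2; for construction → II.1.2.1. Scheduled 24%. Isolde agreement on II.3.2: II.1.2.1 not covered. → 24%.
Line D: polystyrene → II.2; resin in primary form → II.2.3; for packaging → II.2.3.1. Scheduled 38%. Fenwick agreement on II.2.3: CTH not met; Fenwick agreement on II.3.3: II.2.3.1 not covered. → 38%.
Sum: 42% + 4% + 24% + 38% = 108%.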